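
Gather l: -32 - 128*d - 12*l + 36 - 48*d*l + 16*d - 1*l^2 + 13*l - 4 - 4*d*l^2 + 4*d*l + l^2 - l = -4*d*l^2 - 44*d*l - 112*d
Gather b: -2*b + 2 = 2 - 2*b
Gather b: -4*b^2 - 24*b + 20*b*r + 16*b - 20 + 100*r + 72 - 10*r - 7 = -4*b^2 + b*(20*r - 8) + 90*r + 45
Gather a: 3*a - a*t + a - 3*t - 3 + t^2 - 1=a*(4 - t) + t^2 - 3*t - 4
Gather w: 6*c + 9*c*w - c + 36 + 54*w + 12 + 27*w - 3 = 5*c + w*(9*c + 81) + 45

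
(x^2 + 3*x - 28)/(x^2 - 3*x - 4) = (x + 7)/(x + 1)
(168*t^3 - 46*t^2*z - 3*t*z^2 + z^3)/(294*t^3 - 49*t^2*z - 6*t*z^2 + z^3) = (-4*t + z)/(-7*t + z)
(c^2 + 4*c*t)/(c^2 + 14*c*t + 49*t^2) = c*(c + 4*t)/(c^2 + 14*c*t + 49*t^2)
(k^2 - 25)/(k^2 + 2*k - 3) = (k^2 - 25)/(k^2 + 2*k - 3)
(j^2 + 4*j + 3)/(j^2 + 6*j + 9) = (j + 1)/(j + 3)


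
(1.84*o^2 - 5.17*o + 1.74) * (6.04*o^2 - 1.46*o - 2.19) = 11.1136*o^4 - 33.9132*o^3 + 14.0282*o^2 + 8.7819*o - 3.8106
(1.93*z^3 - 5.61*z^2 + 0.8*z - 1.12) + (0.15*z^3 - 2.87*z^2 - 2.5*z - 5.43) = 2.08*z^3 - 8.48*z^2 - 1.7*z - 6.55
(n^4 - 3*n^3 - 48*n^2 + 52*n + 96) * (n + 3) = n^5 - 57*n^3 - 92*n^2 + 252*n + 288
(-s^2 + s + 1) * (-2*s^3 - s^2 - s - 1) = 2*s^5 - s^4 - 2*s^3 - s^2 - 2*s - 1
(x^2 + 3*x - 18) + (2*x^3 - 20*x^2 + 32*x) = 2*x^3 - 19*x^2 + 35*x - 18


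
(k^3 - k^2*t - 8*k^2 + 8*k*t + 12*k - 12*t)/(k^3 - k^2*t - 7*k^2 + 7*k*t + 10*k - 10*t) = (k - 6)/(k - 5)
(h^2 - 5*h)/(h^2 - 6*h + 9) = h*(h - 5)/(h^2 - 6*h + 9)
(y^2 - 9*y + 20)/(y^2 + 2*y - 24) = (y - 5)/(y + 6)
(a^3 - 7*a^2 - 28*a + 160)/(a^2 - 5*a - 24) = (a^2 + a - 20)/(a + 3)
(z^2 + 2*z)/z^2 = (z + 2)/z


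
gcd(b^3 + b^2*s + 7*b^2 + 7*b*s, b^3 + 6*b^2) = b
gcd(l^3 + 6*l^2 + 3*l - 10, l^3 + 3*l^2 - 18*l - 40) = l^2 + 7*l + 10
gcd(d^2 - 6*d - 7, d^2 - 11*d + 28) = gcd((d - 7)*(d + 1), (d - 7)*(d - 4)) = d - 7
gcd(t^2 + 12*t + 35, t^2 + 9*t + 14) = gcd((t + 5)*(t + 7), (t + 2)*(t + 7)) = t + 7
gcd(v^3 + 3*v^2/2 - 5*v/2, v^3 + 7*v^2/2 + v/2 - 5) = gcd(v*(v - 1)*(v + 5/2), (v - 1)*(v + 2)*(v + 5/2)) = v^2 + 3*v/2 - 5/2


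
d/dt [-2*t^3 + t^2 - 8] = 2*t*(1 - 3*t)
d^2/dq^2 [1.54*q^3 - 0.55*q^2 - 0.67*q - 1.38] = 9.24*q - 1.1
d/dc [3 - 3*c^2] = -6*c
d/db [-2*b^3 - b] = -6*b^2 - 1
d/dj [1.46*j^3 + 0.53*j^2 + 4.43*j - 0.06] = 4.38*j^2 + 1.06*j + 4.43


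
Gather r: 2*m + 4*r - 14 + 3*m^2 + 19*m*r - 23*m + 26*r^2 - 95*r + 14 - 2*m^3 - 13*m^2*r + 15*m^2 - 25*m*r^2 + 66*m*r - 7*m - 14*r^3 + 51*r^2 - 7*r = -2*m^3 + 18*m^2 - 28*m - 14*r^3 + r^2*(77 - 25*m) + r*(-13*m^2 + 85*m - 98)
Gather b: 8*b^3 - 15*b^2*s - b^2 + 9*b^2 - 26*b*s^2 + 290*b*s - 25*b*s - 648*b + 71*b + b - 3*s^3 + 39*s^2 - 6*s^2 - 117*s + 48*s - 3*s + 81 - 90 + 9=8*b^3 + b^2*(8 - 15*s) + b*(-26*s^2 + 265*s - 576) - 3*s^3 + 33*s^2 - 72*s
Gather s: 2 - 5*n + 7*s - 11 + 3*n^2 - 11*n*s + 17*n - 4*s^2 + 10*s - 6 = 3*n^2 + 12*n - 4*s^2 + s*(17 - 11*n) - 15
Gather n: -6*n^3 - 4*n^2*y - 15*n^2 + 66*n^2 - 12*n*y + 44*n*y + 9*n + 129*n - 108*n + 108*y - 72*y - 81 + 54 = -6*n^3 + n^2*(51 - 4*y) + n*(32*y + 30) + 36*y - 27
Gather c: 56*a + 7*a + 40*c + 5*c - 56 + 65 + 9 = 63*a + 45*c + 18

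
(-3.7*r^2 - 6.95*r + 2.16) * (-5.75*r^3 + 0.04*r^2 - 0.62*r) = 21.275*r^5 + 39.8145*r^4 - 10.404*r^3 + 4.3954*r^2 - 1.3392*r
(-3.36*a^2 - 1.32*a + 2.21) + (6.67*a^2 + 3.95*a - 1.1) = 3.31*a^2 + 2.63*a + 1.11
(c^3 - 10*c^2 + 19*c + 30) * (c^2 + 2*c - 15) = c^5 - 8*c^4 - 16*c^3 + 218*c^2 - 225*c - 450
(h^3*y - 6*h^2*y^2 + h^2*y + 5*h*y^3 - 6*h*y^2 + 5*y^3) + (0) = h^3*y - 6*h^2*y^2 + h^2*y + 5*h*y^3 - 6*h*y^2 + 5*y^3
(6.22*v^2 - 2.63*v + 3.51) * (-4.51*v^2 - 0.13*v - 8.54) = -28.0522*v^4 + 11.0527*v^3 - 68.607*v^2 + 22.0039*v - 29.9754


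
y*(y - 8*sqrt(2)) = y^2 - 8*sqrt(2)*y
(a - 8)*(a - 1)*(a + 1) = a^3 - 8*a^2 - a + 8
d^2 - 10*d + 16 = (d - 8)*(d - 2)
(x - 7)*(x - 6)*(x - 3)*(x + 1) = x^4 - 15*x^3 + 65*x^2 - 45*x - 126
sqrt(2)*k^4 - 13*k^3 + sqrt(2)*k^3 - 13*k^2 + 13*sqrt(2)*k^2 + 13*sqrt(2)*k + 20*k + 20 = (k + 1)*(k - 5*sqrt(2))*(k - 2*sqrt(2))*(sqrt(2)*k + 1)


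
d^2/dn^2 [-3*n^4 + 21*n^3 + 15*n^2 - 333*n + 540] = -36*n^2 + 126*n + 30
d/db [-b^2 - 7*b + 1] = -2*b - 7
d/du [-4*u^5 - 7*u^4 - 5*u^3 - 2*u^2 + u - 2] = -20*u^4 - 28*u^3 - 15*u^2 - 4*u + 1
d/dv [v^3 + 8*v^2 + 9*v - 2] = 3*v^2 + 16*v + 9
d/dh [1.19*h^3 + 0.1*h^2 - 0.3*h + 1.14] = 3.57*h^2 + 0.2*h - 0.3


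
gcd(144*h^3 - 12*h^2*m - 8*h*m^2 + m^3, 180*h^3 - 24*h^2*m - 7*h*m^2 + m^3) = 36*h^2 - 12*h*m + m^2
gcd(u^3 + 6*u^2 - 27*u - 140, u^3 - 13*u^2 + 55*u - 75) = u - 5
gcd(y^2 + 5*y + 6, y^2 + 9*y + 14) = y + 2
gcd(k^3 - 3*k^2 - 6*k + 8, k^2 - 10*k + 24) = k - 4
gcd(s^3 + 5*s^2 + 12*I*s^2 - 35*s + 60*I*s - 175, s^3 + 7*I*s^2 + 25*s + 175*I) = s^2 + 12*I*s - 35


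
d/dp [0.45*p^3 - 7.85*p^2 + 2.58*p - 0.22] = 1.35*p^2 - 15.7*p + 2.58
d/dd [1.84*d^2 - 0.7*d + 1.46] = 3.68*d - 0.7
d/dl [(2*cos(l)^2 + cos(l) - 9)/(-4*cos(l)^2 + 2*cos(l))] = (-4*sin(l) - 9*sin(l)/cos(l)^2 + 36*tan(l))/(2*(2*cos(l) - 1)^2)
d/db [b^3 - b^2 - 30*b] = 3*b^2 - 2*b - 30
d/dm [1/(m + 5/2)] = -4/(2*m + 5)^2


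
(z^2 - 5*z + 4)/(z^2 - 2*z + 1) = (z - 4)/(z - 1)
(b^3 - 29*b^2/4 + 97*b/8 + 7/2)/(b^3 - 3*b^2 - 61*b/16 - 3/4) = 2*(2*b - 7)/(4*b + 3)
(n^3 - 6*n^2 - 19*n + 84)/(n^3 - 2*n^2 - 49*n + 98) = (n^2 + n - 12)/(n^2 + 5*n - 14)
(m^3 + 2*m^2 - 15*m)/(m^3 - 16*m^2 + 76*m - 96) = m*(m^2 + 2*m - 15)/(m^3 - 16*m^2 + 76*m - 96)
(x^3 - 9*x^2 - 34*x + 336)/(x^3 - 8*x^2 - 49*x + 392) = (x + 6)/(x + 7)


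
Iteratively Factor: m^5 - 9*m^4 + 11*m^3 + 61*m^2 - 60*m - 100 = (m + 2)*(m^4 - 11*m^3 + 33*m^2 - 5*m - 50) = (m - 5)*(m + 2)*(m^3 - 6*m^2 + 3*m + 10) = (m - 5)*(m + 1)*(m + 2)*(m^2 - 7*m + 10) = (m - 5)^2*(m + 1)*(m + 2)*(m - 2)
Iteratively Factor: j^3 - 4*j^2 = (j - 4)*(j^2) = j*(j - 4)*(j)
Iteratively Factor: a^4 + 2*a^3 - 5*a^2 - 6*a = (a - 2)*(a^3 + 4*a^2 + 3*a) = (a - 2)*(a + 1)*(a^2 + 3*a) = a*(a - 2)*(a + 1)*(a + 3)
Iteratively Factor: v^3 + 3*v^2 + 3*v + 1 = (v + 1)*(v^2 + 2*v + 1) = (v + 1)^2*(v + 1)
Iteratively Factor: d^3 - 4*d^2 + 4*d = (d - 2)*(d^2 - 2*d) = (d - 2)^2*(d)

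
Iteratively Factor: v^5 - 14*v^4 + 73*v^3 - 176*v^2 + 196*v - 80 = (v - 1)*(v^4 - 13*v^3 + 60*v^2 - 116*v + 80) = (v - 2)*(v - 1)*(v^3 - 11*v^2 + 38*v - 40) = (v - 5)*(v - 2)*(v - 1)*(v^2 - 6*v + 8) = (v - 5)*(v - 2)^2*(v - 1)*(v - 4)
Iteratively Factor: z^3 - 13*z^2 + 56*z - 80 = (z - 5)*(z^2 - 8*z + 16) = (z - 5)*(z - 4)*(z - 4)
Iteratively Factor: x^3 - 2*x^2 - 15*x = (x)*(x^2 - 2*x - 15) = x*(x + 3)*(x - 5)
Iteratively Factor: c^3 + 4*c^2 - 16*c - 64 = (c - 4)*(c^2 + 8*c + 16) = (c - 4)*(c + 4)*(c + 4)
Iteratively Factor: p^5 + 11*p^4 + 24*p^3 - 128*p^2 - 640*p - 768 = (p + 4)*(p^4 + 7*p^3 - 4*p^2 - 112*p - 192) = (p + 4)^2*(p^3 + 3*p^2 - 16*p - 48) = (p + 4)^3*(p^2 - p - 12) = (p - 4)*(p + 4)^3*(p + 3)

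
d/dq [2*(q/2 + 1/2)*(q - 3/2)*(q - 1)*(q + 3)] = 4*q^3 + 9*q^2/2 - 11*q - 3/2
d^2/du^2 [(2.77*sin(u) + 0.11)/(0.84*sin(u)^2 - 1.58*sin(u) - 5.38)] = (-1.954512*sin(u)^5 - 3.986808*sin(u)^4 - 70.762104*sin(u)^3 + 21.748752*sin(u)^2 - 5.00779199999999*sin(u) - 45.548784)/(0.592704*sin(u)^6 - 3.344544*sin(u)^5 - 5.097456*sin(u)^4 + 38.897704*sin(u)^3 + 32.647992*sin(u)^2 - 137.196456*sin(u) - 155.720872)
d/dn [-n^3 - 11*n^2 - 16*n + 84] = -3*n^2 - 22*n - 16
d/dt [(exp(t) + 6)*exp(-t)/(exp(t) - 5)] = (-exp(2*t) - 12*exp(t) + 30)*exp(-t)/(exp(2*t) - 10*exp(t) + 25)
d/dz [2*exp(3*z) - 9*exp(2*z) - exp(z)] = (6*exp(2*z) - 18*exp(z) - 1)*exp(z)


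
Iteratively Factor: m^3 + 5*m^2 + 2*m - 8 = (m + 4)*(m^2 + m - 2) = (m - 1)*(m + 4)*(m + 2)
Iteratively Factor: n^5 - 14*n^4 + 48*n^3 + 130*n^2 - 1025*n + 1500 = (n - 5)*(n^4 - 9*n^3 + 3*n^2 + 145*n - 300) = (n - 5)^2*(n^3 - 4*n^2 - 17*n + 60) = (n - 5)^2*(n + 4)*(n^2 - 8*n + 15) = (n - 5)^3*(n + 4)*(n - 3)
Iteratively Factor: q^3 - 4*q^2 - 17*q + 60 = (q - 5)*(q^2 + q - 12) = (q - 5)*(q + 4)*(q - 3)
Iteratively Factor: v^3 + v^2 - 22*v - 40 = (v + 4)*(v^2 - 3*v - 10) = (v + 2)*(v + 4)*(v - 5)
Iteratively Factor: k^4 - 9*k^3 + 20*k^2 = (k - 5)*(k^3 - 4*k^2) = k*(k - 5)*(k^2 - 4*k) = k^2*(k - 5)*(k - 4)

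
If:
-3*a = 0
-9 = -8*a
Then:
No Solution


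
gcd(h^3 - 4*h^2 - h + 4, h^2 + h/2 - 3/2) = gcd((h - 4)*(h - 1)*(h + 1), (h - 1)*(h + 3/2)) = h - 1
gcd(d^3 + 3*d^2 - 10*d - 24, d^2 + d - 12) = d^2 + d - 12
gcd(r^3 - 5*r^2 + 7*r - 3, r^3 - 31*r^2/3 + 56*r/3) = 1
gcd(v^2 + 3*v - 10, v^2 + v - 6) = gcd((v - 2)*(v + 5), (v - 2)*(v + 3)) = v - 2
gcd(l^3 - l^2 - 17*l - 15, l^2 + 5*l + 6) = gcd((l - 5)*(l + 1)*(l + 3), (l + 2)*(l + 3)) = l + 3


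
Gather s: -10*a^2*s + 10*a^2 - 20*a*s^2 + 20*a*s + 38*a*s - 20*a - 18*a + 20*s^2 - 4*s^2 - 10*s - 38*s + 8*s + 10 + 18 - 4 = 10*a^2 - 38*a + s^2*(16 - 20*a) + s*(-10*a^2 + 58*a - 40) + 24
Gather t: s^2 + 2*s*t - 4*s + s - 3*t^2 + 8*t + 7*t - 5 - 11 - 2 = s^2 - 3*s - 3*t^2 + t*(2*s + 15) - 18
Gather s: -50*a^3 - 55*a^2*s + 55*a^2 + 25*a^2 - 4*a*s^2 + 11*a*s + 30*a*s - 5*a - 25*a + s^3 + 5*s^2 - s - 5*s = -50*a^3 + 80*a^2 - 30*a + s^3 + s^2*(5 - 4*a) + s*(-55*a^2 + 41*a - 6)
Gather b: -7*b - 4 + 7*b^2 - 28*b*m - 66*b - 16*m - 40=7*b^2 + b*(-28*m - 73) - 16*m - 44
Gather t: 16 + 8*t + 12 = 8*t + 28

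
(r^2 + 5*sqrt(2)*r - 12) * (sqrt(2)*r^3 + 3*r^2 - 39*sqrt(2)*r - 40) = sqrt(2)*r^5 + 13*r^4 - 36*sqrt(2)*r^3 - 466*r^2 + 268*sqrt(2)*r + 480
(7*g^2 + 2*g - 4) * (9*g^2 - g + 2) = 63*g^4 + 11*g^3 - 24*g^2 + 8*g - 8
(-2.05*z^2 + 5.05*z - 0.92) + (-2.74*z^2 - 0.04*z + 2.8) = -4.79*z^2 + 5.01*z + 1.88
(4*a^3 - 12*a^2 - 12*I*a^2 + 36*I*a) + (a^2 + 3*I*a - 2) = 4*a^3 - 11*a^2 - 12*I*a^2 + 39*I*a - 2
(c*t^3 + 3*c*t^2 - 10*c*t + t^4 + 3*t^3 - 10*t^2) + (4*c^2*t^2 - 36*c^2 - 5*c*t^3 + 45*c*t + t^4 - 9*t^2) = 4*c^2*t^2 - 36*c^2 - 4*c*t^3 + 3*c*t^2 + 35*c*t + 2*t^4 + 3*t^3 - 19*t^2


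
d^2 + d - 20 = (d - 4)*(d + 5)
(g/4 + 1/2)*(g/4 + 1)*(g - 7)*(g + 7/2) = g^4/16 + 5*g^3/32 - 75*g^2/32 - 175*g/16 - 49/4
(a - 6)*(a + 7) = a^2 + a - 42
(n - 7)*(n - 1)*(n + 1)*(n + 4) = n^4 - 3*n^3 - 29*n^2 + 3*n + 28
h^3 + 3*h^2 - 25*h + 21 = (h - 3)*(h - 1)*(h + 7)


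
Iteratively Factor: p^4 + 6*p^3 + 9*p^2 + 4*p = (p)*(p^3 + 6*p^2 + 9*p + 4) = p*(p + 1)*(p^2 + 5*p + 4) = p*(p + 1)*(p + 4)*(p + 1)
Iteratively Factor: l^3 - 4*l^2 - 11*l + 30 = (l - 2)*(l^2 - 2*l - 15) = (l - 2)*(l + 3)*(l - 5)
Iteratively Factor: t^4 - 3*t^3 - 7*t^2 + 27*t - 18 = (t - 3)*(t^3 - 7*t + 6) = (t - 3)*(t + 3)*(t^2 - 3*t + 2) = (t - 3)*(t - 2)*(t + 3)*(t - 1)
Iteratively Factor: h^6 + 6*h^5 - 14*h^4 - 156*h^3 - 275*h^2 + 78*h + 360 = (h + 3)*(h^5 + 3*h^4 - 23*h^3 - 87*h^2 - 14*h + 120) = (h - 5)*(h + 3)*(h^4 + 8*h^3 + 17*h^2 - 2*h - 24) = (h - 5)*(h + 3)*(h + 4)*(h^3 + 4*h^2 + h - 6) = (h - 5)*(h - 1)*(h + 3)*(h + 4)*(h^2 + 5*h + 6) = (h - 5)*(h - 1)*(h + 2)*(h + 3)*(h + 4)*(h + 3)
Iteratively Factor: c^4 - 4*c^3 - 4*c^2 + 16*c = (c)*(c^3 - 4*c^2 - 4*c + 16) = c*(c - 2)*(c^2 - 2*c - 8) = c*(c - 4)*(c - 2)*(c + 2)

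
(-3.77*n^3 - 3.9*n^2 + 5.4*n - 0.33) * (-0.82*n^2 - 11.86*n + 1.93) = 3.0914*n^5 + 47.9102*n^4 + 34.5499*n^3 - 71.3004*n^2 + 14.3358*n - 0.6369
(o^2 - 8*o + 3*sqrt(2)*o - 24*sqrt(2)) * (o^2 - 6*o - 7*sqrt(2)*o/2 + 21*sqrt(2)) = o^4 - 14*o^3 - sqrt(2)*o^3/2 + 7*sqrt(2)*o^2 + 27*o^2 - 24*sqrt(2)*o + 294*o - 1008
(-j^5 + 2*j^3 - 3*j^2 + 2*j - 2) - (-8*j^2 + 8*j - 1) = -j^5 + 2*j^3 + 5*j^2 - 6*j - 1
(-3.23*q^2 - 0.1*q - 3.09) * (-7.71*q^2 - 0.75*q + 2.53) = 24.9033*q^4 + 3.1935*q^3 + 15.727*q^2 + 2.0645*q - 7.8177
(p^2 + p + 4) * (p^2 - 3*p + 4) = p^4 - 2*p^3 + 5*p^2 - 8*p + 16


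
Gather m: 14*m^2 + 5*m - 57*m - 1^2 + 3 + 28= 14*m^2 - 52*m + 30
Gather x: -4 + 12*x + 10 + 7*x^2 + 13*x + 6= 7*x^2 + 25*x + 12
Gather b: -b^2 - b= -b^2 - b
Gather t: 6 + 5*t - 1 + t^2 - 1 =t^2 + 5*t + 4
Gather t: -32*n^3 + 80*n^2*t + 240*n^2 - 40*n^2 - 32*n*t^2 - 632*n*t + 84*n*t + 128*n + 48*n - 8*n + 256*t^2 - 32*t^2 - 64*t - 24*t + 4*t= -32*n^3 + 200*n^2 + 168*n + t^2*(224 - 32*n) + t*(80*n^2 - 548*n - 84)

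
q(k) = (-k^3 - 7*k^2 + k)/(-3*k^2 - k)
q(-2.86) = 1.69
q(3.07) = 2.93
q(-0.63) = 5.63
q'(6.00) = 0.36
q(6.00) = 4.05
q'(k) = (6*k + 1)*(-k^3 - 7*k^2 + k)/(-3*k^2 - k)^2 + (-3*k^2 - 14*k + 1)/(-3*k^2 - k)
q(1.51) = 2.14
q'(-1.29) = 1.51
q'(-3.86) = 0.42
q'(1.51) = 0.65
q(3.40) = 3.07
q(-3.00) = 1.62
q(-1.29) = 2.91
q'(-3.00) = 0.48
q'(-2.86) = 0.50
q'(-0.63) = 12.54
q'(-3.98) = 0.41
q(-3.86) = 1.24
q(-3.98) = 1.19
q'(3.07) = 0.43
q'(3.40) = 0.41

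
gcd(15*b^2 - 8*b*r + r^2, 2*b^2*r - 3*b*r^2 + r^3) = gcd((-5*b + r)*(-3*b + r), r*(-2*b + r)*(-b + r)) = 1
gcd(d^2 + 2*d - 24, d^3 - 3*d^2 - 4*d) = d - 4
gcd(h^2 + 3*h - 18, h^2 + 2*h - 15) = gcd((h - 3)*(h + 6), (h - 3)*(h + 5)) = h - 3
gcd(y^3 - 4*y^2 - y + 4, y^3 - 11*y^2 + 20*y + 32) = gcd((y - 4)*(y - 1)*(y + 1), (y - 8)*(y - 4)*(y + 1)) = y^2 - 3*y - 4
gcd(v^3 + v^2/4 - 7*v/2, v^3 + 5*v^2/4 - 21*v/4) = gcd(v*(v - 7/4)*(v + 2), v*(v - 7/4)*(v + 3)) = v^2 - 7*v/4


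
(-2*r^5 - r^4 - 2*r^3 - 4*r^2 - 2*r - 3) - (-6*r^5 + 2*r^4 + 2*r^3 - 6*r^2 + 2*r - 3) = 4*r^5 - 3*r^4 - 4*r^3 + 2*r^2 - 4*r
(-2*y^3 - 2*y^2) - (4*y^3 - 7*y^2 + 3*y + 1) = -6*y^3 + 5*y^2 - 3*y - 1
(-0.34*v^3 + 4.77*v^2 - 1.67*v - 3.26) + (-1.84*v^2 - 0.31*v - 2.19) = -0.34*v^3 + 2.93*v^2 - 1.98*v - 5.45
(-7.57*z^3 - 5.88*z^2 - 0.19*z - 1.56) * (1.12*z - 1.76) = -8.4784*z^4 + 6.7376*z^3 + 10.136*z^2 - 1.4128*z + 2.7456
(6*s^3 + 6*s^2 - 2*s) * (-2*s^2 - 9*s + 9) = -12*s^5 - 66*s^4 + 4*s^3 + 72*s^2 - 18*s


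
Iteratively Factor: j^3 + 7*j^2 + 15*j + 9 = (j + 1)*(j^2 + 6*j + 9) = (j + 1)*(j + 3)*(j + 3)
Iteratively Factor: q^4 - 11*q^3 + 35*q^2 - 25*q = (q - 5)*(q^3 - 6*q^2 + 5*q) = (q - 5)*(q - 1)*(q^2 - 5*q) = q*(q - 5)*(q - 1)*(q - 5)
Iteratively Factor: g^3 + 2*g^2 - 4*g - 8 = (g - 2)*(g^2 + 4*g + 4) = (g - 2)*(g + 2)*(g + 2)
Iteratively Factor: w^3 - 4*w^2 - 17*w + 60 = (w - 3)*(w^2 - w - 20) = (w - 3)*(w + 4)*(w - 5)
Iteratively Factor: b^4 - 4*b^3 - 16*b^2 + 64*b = (b - 4)*(b^3 - 16*b) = b*(b - 4)*(b^2 - 16) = b*(b - 4)^2*(b + 4)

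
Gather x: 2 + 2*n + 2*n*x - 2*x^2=2*n*x + 2*n - 2*x^2 + 2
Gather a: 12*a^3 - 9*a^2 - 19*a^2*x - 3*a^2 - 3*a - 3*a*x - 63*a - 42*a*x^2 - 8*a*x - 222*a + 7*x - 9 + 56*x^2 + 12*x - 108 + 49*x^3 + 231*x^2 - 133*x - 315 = 12*a^3 + a^2*(-19*x - 12) + a*(-42*x^2 - 11*x - 288) + 49*x^3 + 287*x^2 - 114*x - 432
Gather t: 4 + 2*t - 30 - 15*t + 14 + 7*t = -6*t - 12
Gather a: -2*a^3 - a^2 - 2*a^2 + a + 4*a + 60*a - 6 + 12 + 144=-2*a^3 - 3*a^2 + 65*a + 150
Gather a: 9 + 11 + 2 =22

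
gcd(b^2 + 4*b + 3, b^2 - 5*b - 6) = b + 1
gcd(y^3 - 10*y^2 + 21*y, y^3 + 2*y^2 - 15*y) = y^2 - 3*y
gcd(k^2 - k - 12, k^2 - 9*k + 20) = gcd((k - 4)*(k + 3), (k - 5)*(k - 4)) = k - 4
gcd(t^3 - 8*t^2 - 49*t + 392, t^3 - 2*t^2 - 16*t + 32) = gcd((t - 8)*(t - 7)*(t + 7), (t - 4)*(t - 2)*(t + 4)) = 1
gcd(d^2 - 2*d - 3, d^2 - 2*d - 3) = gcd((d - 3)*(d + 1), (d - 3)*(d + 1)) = d^2 - 2*d - 3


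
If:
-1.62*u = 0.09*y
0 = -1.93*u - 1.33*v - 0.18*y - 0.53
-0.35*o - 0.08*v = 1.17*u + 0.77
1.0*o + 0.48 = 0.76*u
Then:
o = -0.77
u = -0.38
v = -0.77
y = 6.77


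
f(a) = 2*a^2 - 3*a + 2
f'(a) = 4*a - 3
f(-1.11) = 7.79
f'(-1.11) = -7.44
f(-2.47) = 21.61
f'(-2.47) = -12.88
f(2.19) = 5.02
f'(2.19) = 5.76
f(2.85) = 9.70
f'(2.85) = 8.40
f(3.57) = 16.78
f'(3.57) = 11.28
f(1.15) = 1.20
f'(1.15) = 1.60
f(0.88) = 0.91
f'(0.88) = 0.52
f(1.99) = 3.95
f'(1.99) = 4.96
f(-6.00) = 92.00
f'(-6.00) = -27.00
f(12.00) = 254.00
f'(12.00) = 45.00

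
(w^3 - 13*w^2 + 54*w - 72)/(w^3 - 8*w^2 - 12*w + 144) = (w^2 - 7*w + 12)/(w^2 - 2*w - 24)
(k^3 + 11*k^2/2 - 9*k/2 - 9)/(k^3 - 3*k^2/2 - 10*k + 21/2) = (2*k^3 + 11*k^2 - 9*k - 18)/(2*k^3 - 3*k^2 - 20*k + 21)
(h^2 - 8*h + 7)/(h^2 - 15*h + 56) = (h - 1)/(h - 8)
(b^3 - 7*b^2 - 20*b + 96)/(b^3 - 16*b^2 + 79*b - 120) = (b + 4)/(b - 5)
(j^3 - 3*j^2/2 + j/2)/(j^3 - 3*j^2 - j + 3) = j*(2*j - 1)/(2*(j^2 - 2*j - 3))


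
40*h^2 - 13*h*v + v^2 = (-8*h + v)*(-5*h + v)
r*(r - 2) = r^2 - 2*r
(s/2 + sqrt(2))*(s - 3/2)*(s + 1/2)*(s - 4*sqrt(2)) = s^4/2 - sqrt(2)*s^3 - s^3/2 - 67*s^2/8 + sqrt(2)*s^2 + 3*sqrt(2)*s/4 + 8*s + 6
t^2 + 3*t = t*(t + 3)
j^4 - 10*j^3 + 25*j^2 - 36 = (j - 6)*(j - 3)*(j - 2)*(j + 1)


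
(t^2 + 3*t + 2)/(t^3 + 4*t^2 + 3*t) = (t + 2)/(t*(t + 3))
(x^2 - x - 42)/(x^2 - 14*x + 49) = (x + 6)/(x - 7)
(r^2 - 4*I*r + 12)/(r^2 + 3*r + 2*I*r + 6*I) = (r - 6*I)/(r + 3)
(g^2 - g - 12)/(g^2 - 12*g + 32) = (g + 3)/(g - 8)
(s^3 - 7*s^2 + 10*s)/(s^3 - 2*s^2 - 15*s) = (s - 2)/(s + 3)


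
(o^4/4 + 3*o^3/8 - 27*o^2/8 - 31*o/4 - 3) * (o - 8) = o^5/4 - 13*o^4/8 - 51*o^3/8 + 77*o^2/4 + 59*o + 24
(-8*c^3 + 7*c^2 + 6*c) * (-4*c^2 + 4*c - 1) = 32*c^5 - 60*c^4 + 12*c^3 + 17*c^2 - 6*c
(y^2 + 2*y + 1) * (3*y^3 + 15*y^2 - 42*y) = 3*y^5 + 21*y^4 - 9*y^3 - 69*y^2 - 42*y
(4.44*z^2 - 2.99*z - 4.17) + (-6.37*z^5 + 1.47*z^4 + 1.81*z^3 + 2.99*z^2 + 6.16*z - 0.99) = -6.37*z^5 + 1.47*z^4 + 1.81*z^3 + 7.43*z^2 + 3.17*z - 5.16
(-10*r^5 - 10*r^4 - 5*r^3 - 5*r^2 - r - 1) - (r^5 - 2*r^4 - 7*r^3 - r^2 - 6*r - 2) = -11*r^5 - 8*r^4 + 2*r^3 - 4*r^2 + 5*r + 1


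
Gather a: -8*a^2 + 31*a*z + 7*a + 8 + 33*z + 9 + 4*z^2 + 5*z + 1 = -8*a^2 + a*(31*z + 7) + 4*z^2 + 38*z + 18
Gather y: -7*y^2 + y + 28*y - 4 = -7*y^2 + 29*y - 4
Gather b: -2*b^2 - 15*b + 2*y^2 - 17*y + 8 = -2*b^2 - 15*b + 2*y^2 - 17*y + 8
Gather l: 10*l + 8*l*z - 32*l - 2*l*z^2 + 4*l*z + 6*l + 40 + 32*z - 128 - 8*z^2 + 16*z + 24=l*(-2*z^2 + 12*z - 16) - 8*z^2 + 48*z - 64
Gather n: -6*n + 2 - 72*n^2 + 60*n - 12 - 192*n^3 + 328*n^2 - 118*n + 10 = -192*n^3 + 256*n^2 - 64*n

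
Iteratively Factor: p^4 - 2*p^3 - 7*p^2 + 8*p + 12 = (p - 3)*(p^3 + p^2 - 4*p - 4) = (p - 3)*(p + 2)*(p^2 - p - 2) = (p - 3)*(p - 2)*(p + 2)*(p + 1)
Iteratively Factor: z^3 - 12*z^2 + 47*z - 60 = (z - 4)*(z^2 - 8*z + 15) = (z - 4)*(z - 3)*(z - 5)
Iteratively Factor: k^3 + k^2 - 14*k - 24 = (k + 2)*(k^2 - k - 12) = (k + 2)*(k + 3)*(k - 4)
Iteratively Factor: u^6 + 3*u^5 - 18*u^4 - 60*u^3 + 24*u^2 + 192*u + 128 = (u - 4)*(u^5 + 7*u^4 + 10*u^3 - 20*u^2 - 56*u - 32) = (u - 4)*(u + 2)*(u^4 + 5*u^3 - 20*u - 16) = (u - 4)*(u - 2)*(u + 2)*(u^3 + 7*u^2 + 14*u + 8) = (u - 4)*(u - 2)*(u + 1)*(u + 2)*(u^2 + 6*u + 8) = (u - 4)*(u - 2)*(u + 1)*(u + 2)^2*(u + 4)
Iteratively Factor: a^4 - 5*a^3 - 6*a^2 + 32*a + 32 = (a + 2)*(a^3 - 7*a^2 + 8*a + 16) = (a + 1)*(a + 2)*(a^2 - 8*a + 16) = (a - 4)*(a + 1)*(a + 2)*(a - 4)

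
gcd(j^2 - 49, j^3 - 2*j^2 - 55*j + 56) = j + 7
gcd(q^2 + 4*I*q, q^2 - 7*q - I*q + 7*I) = 1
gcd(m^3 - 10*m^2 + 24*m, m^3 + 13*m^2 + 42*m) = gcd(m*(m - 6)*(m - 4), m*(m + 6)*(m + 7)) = m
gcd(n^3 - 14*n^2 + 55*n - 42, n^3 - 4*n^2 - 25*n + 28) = n^2 - 8*n + 7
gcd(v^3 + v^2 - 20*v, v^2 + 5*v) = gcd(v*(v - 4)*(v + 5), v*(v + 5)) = v^2 + 5*v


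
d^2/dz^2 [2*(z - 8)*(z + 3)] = 4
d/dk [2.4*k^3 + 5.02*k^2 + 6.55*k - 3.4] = 7.2*k^2 + 10.04*k + 6.55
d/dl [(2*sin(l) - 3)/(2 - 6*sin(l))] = -7*cos(l)/(2*(3*sin(l) - 1)^2)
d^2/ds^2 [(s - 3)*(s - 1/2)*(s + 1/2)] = 6*s - 6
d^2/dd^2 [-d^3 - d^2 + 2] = -6*d - 2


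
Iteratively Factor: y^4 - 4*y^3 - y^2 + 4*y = (y - 1)*(y^3 - 3*y^2 - 4*y) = y*(y - 1)*(y^2 - 3*y - 4) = y*(y - 1)*(y + 1)*(y - 4)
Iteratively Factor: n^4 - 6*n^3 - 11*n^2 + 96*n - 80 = (n - 4)*(n^3 - 2*n^2 - 19*n + 20) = (n - 5)*(n - 4)*(n^2 + 3*n - 4) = (n - 5)*(n - 4)*(n + 4)*(n - 1)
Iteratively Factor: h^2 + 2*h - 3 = (h - 1)*(h + 3)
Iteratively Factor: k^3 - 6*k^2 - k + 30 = (k - 5)*(k^2 - k - 6) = (k - 5)*(k - 3)*(k + 2)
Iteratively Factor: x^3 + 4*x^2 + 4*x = (x)*(x^2 + 4*x + 4) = x*(x + 2)*(x + 2)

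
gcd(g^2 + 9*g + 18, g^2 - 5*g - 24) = g + 3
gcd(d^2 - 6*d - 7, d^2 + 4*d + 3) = d + 1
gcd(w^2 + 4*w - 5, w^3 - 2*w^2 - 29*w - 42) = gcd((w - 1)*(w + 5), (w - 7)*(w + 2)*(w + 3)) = 1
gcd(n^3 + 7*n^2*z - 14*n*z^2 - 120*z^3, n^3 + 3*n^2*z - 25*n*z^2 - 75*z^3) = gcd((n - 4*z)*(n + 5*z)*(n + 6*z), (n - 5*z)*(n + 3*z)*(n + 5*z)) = n + 5*z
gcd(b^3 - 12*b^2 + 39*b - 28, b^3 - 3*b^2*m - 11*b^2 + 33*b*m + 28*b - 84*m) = b^2 - 11*b + 28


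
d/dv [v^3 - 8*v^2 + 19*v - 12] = 3*v^2 - 16*v + 19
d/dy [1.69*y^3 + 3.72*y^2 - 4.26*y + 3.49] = 5.07*y^2 + 7.44*y - 4.26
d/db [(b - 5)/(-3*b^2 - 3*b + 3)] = (-b^2 - b + (b - 5)*(2*b + 1) + 1)/(3*(b^2 + b - 1)^2)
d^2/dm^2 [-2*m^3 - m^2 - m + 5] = -12*m - 2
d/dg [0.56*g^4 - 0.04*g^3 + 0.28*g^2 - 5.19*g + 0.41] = 2.24*g^3 - 0.12*g^2 + 0.56*g - 5.19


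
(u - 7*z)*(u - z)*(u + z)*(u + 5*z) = u^4 - 2*u^3*z - 36*u^2*z^2 + 2*u*z^3 + 35*z^4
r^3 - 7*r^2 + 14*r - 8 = (r - 4)*(r - 2)*(r - 1)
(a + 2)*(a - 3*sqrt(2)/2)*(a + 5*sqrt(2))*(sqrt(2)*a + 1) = sqrt(2)*a^4 + 2*sqrt(2)*a^3 + 8*a^3 - 23*sqrt(2)*a^2/2 + 16*a^2 - 23*sqrt(2)*a - 15*a - 30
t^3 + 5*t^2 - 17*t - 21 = (t - 3)*(t + 1)*(t + 7)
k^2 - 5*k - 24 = (k - 8)*(k + 3)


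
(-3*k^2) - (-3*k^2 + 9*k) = -9*k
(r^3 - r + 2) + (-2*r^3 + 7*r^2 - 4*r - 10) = -r^3 + 7*r^2 - 5*r - 8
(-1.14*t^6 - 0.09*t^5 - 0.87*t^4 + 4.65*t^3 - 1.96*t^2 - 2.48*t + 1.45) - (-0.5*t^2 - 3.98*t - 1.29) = -1.14*t^6 - 0.09*t^5 - 0.87*t^4 + 4.65*t^3 - 1.46*t^2 + 1.5*t + 2.74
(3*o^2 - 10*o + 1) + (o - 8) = 3*o^2 - 9*o - 7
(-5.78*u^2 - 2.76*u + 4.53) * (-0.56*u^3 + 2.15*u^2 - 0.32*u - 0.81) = 3.2368*u^5 - 10.8814*u^4 - 6.6212*u^3 + 15.3045*u^2 + 0.786*u - 3.6693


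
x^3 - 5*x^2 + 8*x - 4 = (x - 2)^2*(x - 1)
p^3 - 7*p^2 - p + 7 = (p - 7)*(p - 1)*(p + 1)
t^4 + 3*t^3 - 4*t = t*(t - 1)*(t + 2)^2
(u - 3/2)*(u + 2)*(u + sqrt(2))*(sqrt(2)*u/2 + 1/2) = sqrt(2)*u^4/2 + sqrt(2)*u^3/4 + 3*u^3/2 - sqrt(2)*u^2 + 3*u^2/4 - 9*u/2 + sqrt(2)*u/4 - 3*sqrt(2)/2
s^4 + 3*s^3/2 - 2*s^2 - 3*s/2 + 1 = (s - 1)*(s - 1/2)*(s + 1)*(s + 2)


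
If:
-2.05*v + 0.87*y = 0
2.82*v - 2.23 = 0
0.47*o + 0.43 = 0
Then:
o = -0.91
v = 0.79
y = 1.86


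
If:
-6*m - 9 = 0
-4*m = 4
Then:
No Solution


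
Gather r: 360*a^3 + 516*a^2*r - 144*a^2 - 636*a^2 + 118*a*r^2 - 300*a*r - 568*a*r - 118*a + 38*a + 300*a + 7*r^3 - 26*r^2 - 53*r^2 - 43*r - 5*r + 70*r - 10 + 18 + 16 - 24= 360*a^3 - 780*a^2 + 220*a + 7*r^3 + r^2*(118*a - 79) + r*(516*a^2 - 868*a + 22)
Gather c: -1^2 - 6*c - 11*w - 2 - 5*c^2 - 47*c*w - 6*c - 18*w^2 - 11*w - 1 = -5*c^2 + c*(-47*w - 12) - 18*w^2 - 22*w - 4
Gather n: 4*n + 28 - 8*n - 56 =-4*n - 28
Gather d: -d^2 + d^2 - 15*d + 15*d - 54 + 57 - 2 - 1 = 0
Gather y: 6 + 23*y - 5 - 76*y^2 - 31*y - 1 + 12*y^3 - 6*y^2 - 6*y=12*y^3 - 82*y^2 - 14*y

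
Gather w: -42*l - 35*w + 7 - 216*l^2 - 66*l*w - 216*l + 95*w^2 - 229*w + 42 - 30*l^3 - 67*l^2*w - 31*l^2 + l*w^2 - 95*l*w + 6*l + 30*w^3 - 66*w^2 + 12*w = -30*l^3 - 247*l^2 - 252*l + 30*w^3 + w^2*(l + 29) + w*(-67*l^2 - 161*l - 252) + 49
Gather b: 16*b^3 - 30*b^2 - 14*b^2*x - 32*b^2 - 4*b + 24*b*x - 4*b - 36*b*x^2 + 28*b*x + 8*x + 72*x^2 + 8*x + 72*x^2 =16*b^3 + b^2*(-14*x - 62) + b*(-36*x^2 + 52*x - 8) + 144*x^2 + 16*x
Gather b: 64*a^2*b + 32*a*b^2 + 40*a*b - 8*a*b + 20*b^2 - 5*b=b^2*(32*a + 20) + b*(64*a^2 + 32*a - 5)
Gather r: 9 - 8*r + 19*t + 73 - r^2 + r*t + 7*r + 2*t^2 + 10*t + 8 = -r^2 + r*(t - 1) + 2*t^2 + 29*t + 90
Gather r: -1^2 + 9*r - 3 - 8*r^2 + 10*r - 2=-8*r^2 + 19*r - 6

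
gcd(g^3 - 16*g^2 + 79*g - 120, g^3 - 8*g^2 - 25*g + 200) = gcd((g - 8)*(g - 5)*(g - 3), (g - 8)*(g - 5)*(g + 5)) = g^2 - 13*g + 40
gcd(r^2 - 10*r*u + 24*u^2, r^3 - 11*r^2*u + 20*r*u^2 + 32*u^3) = r - 4*u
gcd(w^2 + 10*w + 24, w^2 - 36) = w + 6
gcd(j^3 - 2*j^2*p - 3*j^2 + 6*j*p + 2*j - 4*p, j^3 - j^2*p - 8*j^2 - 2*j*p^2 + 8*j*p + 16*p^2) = -j + 2*p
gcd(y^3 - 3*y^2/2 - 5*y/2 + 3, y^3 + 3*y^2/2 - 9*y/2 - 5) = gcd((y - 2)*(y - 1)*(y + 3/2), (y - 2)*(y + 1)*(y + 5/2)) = y - 2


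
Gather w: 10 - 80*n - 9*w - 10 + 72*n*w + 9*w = 72*n*w - 80*n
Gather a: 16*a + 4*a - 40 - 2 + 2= 20*a - 40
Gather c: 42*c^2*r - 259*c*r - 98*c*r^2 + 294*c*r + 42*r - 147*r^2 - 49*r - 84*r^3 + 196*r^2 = 42*c^2*r + c*(-98*r^2 + 35*r) - 84*r^3 + 49*r^2 - 7*r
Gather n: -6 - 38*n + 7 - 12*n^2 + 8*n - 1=-12*n^2 - 30*n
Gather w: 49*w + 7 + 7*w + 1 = 56*w + 8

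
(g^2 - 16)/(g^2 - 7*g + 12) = (g + 4)/(g - 3)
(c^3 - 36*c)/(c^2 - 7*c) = (c^2 - 36)/(c - 7)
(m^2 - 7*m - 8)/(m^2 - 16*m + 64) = (m + 1)/(m - 8)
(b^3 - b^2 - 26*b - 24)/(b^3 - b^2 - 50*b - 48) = (b^2 - 2*b - 24)/(b^2 - 2*b - 48)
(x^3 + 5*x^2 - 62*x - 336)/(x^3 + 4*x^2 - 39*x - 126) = (x^2 - 2*x - 48)/(x^2 - 3*x - 18)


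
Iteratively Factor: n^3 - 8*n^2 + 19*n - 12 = (n - 4)*(n^2 - 4*n + 3) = (n - 4)*(n - 3)*(n - 1)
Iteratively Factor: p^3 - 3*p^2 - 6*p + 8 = (p + 2)*(p^2 - 5*p + 4) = (p - 1)*(p + 2)*(p - 4)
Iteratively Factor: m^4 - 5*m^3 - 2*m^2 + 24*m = (m - 4)*(m^3 - m^2 - 6*m) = (m - 4)*(m + 2)*(m^2 - 3*m) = m*(m - 4)*(m + 2)*(m - 3)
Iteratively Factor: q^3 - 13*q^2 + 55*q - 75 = (q - 5)*(q^2 - 8*q + 15) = (q - 5)^2*(q - 3)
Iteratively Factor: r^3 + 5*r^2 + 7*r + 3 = (r + 1)*(r^2 + 4*r + 3) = (r + 1)^2*(r + 3)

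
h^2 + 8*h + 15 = (h + 3)*(h + 5)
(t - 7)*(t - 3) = t^2 - 10*t + 21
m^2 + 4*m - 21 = (m - 3)*(m + 7)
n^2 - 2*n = n*(n - 2)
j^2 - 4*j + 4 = (j - 2)^2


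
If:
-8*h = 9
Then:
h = -9/8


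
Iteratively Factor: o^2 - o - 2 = (o + 1)*(o - 2)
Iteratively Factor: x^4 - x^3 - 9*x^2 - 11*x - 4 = (x - 4)*(x^3 + 3*x^2 + 3*x + 1) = (x - 4)*(x + 1)*(x^2 + 2*x + 1) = (x - 4)*(x + 1)^2*(x + 1)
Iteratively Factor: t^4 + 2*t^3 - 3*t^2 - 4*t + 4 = (t - 1)*(t^3 + 3*t^2 - 4) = (t - 1)*(t + 2)*(t^2 + t - 2) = (t - 1)^2*(t + 2)*(t + 2)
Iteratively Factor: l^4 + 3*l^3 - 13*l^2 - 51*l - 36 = (l - 4)*(l^3 + 7*l^2 + 15*l + 9) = (l - 4)*(l + 1)*(l^2 + 6*l + 9) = (l - 4)*(l + 1)*(l + 3)*(l + 3)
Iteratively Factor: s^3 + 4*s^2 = (s + 4)*(s^2) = s*(s + 4)*(s)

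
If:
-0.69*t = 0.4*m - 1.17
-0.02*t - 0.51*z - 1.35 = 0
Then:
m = 43.9875*z + 119.3625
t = -25.5*z - 67.5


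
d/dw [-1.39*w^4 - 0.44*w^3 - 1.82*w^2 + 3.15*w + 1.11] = -5.56*w^3 - 1.32*w^2 - 3.64*w + 3.15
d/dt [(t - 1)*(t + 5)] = 2*t + 4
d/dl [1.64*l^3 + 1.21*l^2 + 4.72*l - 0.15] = 4.92*l^2 + 2.42*l + 4.72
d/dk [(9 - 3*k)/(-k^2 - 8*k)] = 3*(-k^2 + 6*k + 24)/(k^2*(k^2 + 16*k + 64))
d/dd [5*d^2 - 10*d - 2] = 10*d - 10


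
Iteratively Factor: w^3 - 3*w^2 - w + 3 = (w - 3)*(w^2 - 1) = (w - 3)*(w - 1)*(w + 1)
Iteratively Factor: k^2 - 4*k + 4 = (k - 2)*(k - 2)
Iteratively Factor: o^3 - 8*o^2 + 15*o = (o - 3)*(o^2 - 5*o) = (o - 5)*(o - 3)*(o)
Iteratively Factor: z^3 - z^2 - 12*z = (z + 3)*(z^2 - 4*z) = z*(z + 3)*(z - 4)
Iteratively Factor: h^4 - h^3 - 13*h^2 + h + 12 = (h + 3)*(h^3 - 4*h^2 - h + 4) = (h + 1)*(h + 3)*(h^2 - 5*h + 4) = (h - 4)*(h + 1)*(h + 3)*(h - 1)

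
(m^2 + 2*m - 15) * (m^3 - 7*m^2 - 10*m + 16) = m^5 - 5*m^4 - 39*m^3 + 101*m^2 + 182*m - 240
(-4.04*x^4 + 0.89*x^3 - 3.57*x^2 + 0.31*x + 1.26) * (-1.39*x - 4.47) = 5.6156*x^5 + 16.8217*x^4 + 0.983999999999999*x^3 + 15.527*x^2 - 3.1371*x - 5.6322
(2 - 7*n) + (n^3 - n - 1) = n^3 - 8*n + 1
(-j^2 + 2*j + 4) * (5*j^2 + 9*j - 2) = -5*j^4 + j^3 + 40*j^2 + 32*j - 8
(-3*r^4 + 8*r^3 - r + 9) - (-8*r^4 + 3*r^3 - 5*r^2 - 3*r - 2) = 5*r^4 + 5*r^3 + 5*r^2 + 2*r + 11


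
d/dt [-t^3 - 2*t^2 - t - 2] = -3*t^2 - 4*t - 1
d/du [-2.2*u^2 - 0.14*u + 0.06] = -4.4*u - 0.14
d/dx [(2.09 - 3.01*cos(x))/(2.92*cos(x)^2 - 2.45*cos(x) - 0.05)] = (-8.7892*cos(x)^2 + 12.2056*cos(x) - 5.271)*sin(x)/(8.5264*cos(x)^4 - 14.308*cos(x)^3 + 5.7105*cos(x)^2 + 0.245*cos(x) + 0.0025)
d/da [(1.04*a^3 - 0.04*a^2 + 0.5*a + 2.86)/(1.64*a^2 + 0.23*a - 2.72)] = (1.7056*a^4 + 0.4784*a^3 - 9.3156*a^2 - 9.1632*a - 2.0178)/(2.6896*a^4 + 0.7544*a^3 - 8.8687*a^2 - 1.2512*a + 7.3984)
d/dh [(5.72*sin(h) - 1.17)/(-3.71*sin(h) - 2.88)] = -20.8143*cos(h)/(3.71*sin(h) + 2.88)^2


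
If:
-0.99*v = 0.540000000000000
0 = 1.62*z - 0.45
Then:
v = -0.55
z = 0.28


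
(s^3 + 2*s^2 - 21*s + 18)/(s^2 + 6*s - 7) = (s^2 + 3*s - 18)/(s + 7)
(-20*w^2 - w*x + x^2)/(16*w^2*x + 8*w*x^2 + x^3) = (-5*w + x)/(x*(4*w + x))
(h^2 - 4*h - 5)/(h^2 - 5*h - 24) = (-h^2 + 4*h + 5)/(-h^2 + 5*h + 24)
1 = 1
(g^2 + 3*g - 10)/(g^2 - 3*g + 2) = (g + 5)/(g - 1)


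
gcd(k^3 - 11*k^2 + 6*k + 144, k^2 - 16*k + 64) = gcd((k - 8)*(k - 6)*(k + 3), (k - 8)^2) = k - 8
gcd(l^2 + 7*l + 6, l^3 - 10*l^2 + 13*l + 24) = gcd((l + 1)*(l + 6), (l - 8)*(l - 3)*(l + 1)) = l + 1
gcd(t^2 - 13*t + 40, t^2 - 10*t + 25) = t - 5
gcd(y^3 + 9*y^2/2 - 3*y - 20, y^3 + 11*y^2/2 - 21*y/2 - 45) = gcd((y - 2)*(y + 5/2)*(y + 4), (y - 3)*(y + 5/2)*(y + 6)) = y + 5/2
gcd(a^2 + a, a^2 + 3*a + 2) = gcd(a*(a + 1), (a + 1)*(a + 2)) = a + 1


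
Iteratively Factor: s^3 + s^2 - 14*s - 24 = (s + 3)*(s^2 - 2*s - 8) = (s - 4)*(s + 3)*(s + 2)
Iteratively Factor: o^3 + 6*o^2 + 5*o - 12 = (o + 4)*(o^2 + 2*o - 3) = (o - 1)*(o + 4)*(o + 3)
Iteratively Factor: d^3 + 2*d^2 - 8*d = (d + 4)*(d^2 - 2*d) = d*(d + 4)*(d - 2)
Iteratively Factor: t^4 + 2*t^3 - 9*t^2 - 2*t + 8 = (t + 1)*(t^3 + t^2 - 10*t + 8) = (t - 2)*(t + 1)*(t^2 + 3*t - 4) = (t - 2)*(t + 1)*(t + 4)*(t - 1)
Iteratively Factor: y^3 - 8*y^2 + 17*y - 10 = (y - 1)*(y^2 - 7*y + 10) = (y - 2)*(y - 1)*(y - 5)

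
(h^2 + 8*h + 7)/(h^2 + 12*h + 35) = (h + 1)/(h + 5)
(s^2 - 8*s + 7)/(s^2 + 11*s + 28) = (s^2 - 8*s + 7)/(s^2 + 11*s + 28)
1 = 1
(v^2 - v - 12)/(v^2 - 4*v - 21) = (v - 4)/(v - 7)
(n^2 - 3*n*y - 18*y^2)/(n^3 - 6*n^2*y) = (n + 3*y)/n^2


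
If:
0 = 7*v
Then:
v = 0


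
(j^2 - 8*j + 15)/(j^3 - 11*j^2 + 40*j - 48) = (j - 5)/(j^2 - 8*j + 16)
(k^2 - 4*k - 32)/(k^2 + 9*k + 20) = (k - 8)/(k + 5)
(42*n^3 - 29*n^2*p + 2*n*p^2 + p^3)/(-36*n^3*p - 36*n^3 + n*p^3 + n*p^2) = (-42*n^3 + 29*n^2*p - 2*n*p^2 - p^3)/(n*(36*n^2*p + 36*n^2 - p^3 - p^2))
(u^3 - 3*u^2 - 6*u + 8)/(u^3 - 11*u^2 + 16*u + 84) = (u^2 - 5*u + 4)/(u^2 - 13*u + 42)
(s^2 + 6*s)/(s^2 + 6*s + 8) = s*(s + 6)/(s^2 + 6*s + 8)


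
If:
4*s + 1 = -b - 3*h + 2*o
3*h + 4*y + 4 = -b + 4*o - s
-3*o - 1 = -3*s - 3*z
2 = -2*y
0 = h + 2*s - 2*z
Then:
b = -28*z/5 - 29/15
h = 14*z/5 + 2/15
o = 3*z/5 - 2/5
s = -2*z/5 - 1/15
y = -1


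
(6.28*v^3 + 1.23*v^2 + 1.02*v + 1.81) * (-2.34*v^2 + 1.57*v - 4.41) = -14.6952*v^5 + 6.9814*v^4 - 28.1505*v^3 - 8.0583*v^2 - 1.6565*v - 7.9821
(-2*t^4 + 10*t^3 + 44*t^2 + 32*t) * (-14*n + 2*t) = 28*n*t^4 - 140*n*t^3 - 616*n*t^2 - 448*n*t - 4*t^5 + 20*t^4 + 88*t^3 + 64*t^2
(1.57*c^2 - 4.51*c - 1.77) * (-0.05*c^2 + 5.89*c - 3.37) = -0.0785*c^4 + 9.4728*c^3 - 31.7663*c^2 + 4.7734*c + 5.9649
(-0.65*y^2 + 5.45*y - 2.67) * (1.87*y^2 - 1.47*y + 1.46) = -1.2155*y^4 + 11.147*y^3 - 13.9534*y^2 + 11.8819*y - 3.8982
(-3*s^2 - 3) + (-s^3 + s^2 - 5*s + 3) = -s^3 - 2*s^2 - 5*s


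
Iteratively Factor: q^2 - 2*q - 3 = (q - 3)*(q + 1)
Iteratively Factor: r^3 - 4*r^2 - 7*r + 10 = (r + 2)*(r^2 - 6*r + 5) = (r - 5)*(r + 2)*(r - 1)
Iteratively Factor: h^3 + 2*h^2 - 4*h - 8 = (h + 2)*(h^2 - 4) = (h - 2)*(h + 2)*(h + 2)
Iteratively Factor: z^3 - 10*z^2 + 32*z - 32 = (z - 2)*(z^2 - 8*z + 16) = (z - 4)*(z - 2)*(z - 4)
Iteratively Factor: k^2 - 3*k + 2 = (k - 2)*(k - 1)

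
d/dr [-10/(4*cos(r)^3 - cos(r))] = 10*(1 - 12*cos(r)^2)*sin(r)/((4*cos(r)^2 - 1)^2*cos(r)^2)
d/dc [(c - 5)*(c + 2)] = 2*c - 3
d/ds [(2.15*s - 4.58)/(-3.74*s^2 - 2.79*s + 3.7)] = (8.041*s^2 - 34.2584*s - 4.8232)/(13.9876*s^4 + 20.8692*s^3 - 19.8919*s^2 - 20.646*s + 13.69)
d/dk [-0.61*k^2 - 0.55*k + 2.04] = -1.22*k - 0.55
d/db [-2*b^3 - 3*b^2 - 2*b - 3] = -6*b^2 - 6*b - 2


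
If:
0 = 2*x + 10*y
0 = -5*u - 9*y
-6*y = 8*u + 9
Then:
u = -27/14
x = -75/14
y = 15/14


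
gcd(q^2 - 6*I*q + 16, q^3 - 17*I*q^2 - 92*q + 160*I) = q - 8*I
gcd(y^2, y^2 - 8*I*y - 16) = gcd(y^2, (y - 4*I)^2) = 1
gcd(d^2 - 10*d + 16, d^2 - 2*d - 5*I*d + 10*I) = d - 2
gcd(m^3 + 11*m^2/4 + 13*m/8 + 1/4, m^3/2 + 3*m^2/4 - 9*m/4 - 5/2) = 1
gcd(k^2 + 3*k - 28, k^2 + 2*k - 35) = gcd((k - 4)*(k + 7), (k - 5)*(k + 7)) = k + 7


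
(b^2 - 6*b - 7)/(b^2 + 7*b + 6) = (b - 7)/(b + 6)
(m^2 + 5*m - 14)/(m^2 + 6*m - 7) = (m - 2)/(m - 1)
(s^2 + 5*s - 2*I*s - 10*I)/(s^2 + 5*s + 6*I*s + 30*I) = (s - 2*I)/(s + 6*I)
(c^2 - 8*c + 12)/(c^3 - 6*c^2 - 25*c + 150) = (c - 2)/(c^2 - 25)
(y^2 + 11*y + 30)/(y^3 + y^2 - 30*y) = (y + 5)/(y*(y - 5))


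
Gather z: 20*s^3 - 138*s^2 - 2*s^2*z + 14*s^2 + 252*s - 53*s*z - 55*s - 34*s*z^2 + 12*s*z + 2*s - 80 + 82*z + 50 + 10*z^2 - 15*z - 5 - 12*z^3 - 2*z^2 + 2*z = 20*s^3 - 124*s^2 + 199*s - 12*z^3 + z^2*(8 - 34*s) + z*(-2*s^2 - 41*s + 69) - 35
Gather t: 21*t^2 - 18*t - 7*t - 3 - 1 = 21*t^2 - 25*t - 4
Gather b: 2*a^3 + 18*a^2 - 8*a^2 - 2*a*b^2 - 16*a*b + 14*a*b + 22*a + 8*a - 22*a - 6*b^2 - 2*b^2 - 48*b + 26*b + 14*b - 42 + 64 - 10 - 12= 2*a^3 + 10*a^2 + 8*a + b^2*(-2*a - 8) + b*(-2*a - 8)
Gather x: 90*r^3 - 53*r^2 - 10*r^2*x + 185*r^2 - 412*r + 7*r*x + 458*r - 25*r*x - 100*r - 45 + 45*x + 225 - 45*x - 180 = 90*r^3 + 132*r^2 - 54*r + x*(-10*r^2 - 18*r)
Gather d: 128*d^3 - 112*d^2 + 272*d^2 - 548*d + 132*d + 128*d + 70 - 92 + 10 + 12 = 128*d^3 + 160*d^2 - 288*d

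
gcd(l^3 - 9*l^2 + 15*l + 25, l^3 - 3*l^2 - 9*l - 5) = l^2 - 4*l - 5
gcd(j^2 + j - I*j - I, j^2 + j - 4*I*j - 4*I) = j + 1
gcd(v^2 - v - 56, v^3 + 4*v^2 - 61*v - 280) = v^2 - v - 56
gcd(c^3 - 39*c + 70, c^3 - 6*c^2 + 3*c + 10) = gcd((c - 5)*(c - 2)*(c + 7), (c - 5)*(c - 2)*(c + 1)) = c^2 - 7*c + 10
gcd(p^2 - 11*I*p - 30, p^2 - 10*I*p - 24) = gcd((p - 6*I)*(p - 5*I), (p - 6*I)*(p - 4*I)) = p - 6*I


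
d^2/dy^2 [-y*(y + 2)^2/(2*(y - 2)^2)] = 32*(-y - 1)/(y^4 - 8*y^3 + 24*y^2 - 32*y + 16)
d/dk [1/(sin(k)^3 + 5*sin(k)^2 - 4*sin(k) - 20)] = (-3*sin(k)^2 - 10*sin(k) + 4)*cos(k)/(sin(k)^3 + 5*sin(k)^2 - 4*sin(k) - 20)^2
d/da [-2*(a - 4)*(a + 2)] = 4 - 4*a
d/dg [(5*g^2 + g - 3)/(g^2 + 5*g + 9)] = 24*(g^2 + 4*g + 1)/(g^4 + 10*g^3 + 43*g^2 + 90*g + 81)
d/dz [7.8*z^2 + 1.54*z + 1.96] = 15.6*z + 1.54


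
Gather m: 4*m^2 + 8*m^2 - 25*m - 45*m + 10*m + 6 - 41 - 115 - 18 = 12*m^2 - 60*m - 168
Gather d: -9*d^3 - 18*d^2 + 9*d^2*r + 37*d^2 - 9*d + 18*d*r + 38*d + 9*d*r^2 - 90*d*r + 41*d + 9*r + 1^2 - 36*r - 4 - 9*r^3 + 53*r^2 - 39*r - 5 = -9*d^3 + d^2*(9*r + 19) + d*(9*r^2 - 72*r + 70) - 9*r^3 + 53*r^2 - 66*r - 8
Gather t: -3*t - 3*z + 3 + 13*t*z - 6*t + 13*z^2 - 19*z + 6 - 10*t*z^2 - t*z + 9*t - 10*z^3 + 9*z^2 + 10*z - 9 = t*(-10*z^2 + 12*z) - 10*z^3 + 22*z^2 - 12*z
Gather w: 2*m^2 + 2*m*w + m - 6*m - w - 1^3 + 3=2*m^2 - 5*m + w*(2*m - 1) + 2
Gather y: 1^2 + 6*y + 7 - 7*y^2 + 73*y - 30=-7*y^2 + 79*y - 22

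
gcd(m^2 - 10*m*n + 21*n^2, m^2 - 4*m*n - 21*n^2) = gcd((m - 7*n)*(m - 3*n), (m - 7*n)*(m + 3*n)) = m - 7*n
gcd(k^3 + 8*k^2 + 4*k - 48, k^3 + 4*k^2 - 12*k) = k^2 + 4*k - 12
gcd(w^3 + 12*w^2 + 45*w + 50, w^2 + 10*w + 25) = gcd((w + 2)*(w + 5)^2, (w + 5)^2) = w^2 + 10*w + 25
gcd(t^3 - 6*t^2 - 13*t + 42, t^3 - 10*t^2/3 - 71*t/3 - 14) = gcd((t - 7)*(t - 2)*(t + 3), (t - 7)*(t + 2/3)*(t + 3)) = t^2 - 4*t - 21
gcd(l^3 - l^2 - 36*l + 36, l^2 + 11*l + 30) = l + 6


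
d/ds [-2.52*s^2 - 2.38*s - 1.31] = -5.04*s - 2.38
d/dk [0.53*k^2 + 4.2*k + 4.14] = 1.06*k + 4.2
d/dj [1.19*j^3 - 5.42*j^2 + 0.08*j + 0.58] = 3.57*j^2 - 10.84*j + 0.08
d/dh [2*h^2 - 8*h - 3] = 4*h - 8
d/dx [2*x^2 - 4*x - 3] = 4*x - 4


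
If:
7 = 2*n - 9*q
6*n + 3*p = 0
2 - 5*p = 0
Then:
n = -1/5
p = 2/5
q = -37/45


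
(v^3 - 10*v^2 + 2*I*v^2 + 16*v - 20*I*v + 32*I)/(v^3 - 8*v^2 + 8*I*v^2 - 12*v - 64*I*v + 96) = (v - 2)/(v + 6*I)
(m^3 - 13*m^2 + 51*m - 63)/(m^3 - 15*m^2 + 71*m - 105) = (m - 3)/(m - 5)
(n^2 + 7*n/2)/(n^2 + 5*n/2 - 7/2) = n/(n - 1)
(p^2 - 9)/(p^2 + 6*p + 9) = (p - 3)/(p + 3)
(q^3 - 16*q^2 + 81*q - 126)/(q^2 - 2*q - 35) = (q^2 - 9*q + 18)/(q + 5)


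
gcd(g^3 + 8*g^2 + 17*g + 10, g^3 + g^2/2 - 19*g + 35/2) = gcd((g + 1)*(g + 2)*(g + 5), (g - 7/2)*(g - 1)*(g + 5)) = g + 5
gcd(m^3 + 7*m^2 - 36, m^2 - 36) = m + 6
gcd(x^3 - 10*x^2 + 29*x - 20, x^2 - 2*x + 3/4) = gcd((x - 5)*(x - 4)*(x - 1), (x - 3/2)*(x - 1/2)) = 1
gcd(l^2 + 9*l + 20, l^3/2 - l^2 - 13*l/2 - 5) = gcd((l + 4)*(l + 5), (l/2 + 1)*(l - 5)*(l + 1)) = 1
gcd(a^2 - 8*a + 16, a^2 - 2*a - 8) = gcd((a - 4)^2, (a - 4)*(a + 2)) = a - 4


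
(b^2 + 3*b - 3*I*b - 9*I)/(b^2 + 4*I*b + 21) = (b + 3)/(b + 7*I)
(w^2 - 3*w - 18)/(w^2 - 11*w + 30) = (w + 3)/(w - 5)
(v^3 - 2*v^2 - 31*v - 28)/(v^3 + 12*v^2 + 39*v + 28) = (v - 7)/(v + 7)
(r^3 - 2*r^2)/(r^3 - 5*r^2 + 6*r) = r/(r - 3)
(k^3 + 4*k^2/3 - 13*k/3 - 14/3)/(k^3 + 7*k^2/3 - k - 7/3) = (k - 2)/(k - 1)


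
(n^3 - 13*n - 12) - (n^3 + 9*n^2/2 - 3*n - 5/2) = -9*n^2/2 - 10*n - 19/2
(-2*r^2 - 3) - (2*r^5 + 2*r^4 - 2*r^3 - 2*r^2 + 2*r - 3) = -2*r^5 - 2*r^4 + 2*r^3 - 2*r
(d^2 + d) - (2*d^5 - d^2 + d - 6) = -2*d^5 + 2*d^2 + 6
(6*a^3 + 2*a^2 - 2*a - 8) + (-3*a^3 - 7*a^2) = 3*a^3 - 5*a^2 - 2*a - 8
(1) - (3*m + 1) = -3*m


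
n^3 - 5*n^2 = n^2*(n - 5)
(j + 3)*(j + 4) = j^2 + 7*j + 12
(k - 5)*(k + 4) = k^2 - k - 20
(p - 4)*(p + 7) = p^2 + 3*p - 28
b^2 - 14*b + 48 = (b - 8)*(b - 6)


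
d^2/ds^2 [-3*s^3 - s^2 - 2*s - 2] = -18*s - 2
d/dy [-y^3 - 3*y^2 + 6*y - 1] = -3*y^2 - 6*y + 6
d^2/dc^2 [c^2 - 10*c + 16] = 2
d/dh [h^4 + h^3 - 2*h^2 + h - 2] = 4*h^3 + 3*h^2 - 4*h + 1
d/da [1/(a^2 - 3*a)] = (3 - 2*a)/(a^2*(a - 3)^2)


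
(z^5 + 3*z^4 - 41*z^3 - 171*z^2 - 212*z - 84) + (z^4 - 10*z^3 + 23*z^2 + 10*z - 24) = z^5 + 4*z^4 - 51*z^3 - 148*z^2 - 202*z - 108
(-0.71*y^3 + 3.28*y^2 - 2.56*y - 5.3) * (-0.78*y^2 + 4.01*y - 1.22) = 0.5538*y^5 - 5.4055*y^4 + 16.0158*y^3 - 10.1332*y^2 - 18.1298*y + 6.466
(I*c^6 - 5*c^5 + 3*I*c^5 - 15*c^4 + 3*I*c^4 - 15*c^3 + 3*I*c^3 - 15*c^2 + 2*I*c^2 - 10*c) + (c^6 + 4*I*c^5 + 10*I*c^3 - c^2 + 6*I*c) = c^6 + I*c^6 - 5*c^5 + 7*I*c^5 - 15*c^4 + 3*I*c^4 - 15*c^3 + 13*I*c^3 - 16*c^2 + 2*I*c^2 - 10*c + 6*I*c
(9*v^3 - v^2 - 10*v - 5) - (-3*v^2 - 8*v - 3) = 9*v^3 + 2*v^2 - 2*v - 2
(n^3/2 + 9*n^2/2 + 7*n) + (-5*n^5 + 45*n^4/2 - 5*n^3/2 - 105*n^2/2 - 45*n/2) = -5*n^5 + 45*n^4/2 - 2*n^3 - 48*n^2 - 31*n/2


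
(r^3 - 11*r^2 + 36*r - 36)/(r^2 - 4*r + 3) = (r^2 - 8*r + 12)/(r - 1)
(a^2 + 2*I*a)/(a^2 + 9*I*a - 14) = a/(a + 7*I)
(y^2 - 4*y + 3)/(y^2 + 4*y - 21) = (y - 1)/(y + 7)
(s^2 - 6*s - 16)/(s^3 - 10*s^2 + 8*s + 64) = 1/(s - 4)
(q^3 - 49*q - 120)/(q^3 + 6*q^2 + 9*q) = (q^2 - 3*q - 40)/(q*(q + 3))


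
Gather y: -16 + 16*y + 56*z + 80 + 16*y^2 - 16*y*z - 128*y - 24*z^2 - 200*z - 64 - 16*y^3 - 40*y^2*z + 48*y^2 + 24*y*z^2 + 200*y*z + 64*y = -16*y^3 + y^2*(64 - 40*z) + y*(24*z^2 + 184*z - 48) - 24*z^2 - 144*z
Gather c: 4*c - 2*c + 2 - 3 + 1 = 2*c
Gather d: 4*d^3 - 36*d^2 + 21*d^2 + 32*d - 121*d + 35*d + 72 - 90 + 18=4*d^3 - 15*d^2 - 54*d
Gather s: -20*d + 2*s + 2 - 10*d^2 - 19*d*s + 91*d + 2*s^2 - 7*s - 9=-10*d^2 + 71*d + 2*s^2 + s*(-19*d - 5) - 7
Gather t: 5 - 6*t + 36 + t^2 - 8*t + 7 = t^2 - 14*t + 48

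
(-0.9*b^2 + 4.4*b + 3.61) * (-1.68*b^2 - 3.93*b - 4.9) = 1.512*b^4 - 3.855*b^3 - 18.9468*b^2 - 35.7473*b - 17.689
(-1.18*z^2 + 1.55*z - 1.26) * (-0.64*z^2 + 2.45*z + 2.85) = 0.7552*z^4 - 3.883*z^3 + 1.2409*z^2 + 1.3305*z - 3.591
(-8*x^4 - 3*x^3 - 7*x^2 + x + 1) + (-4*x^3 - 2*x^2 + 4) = -8*x^4 - 7*x^3 - 9*x^2 + x + 5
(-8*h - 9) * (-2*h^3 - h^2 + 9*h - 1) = 16*h^4 + 26*h^3 - 63*h^2 - 73*h + 9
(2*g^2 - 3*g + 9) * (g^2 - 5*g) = 2*g^4 - 13*g^3 + 24*g^2 - 45*g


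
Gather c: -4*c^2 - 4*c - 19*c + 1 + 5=-4*c^2 - 23*c + 6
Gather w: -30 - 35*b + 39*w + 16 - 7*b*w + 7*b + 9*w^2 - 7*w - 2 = -28*b + 9*w^2 + w*(32 - 7*b) - 16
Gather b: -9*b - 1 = -9*b - 1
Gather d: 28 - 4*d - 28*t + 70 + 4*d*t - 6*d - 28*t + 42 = d*(4*t - 10) - 56*t + 140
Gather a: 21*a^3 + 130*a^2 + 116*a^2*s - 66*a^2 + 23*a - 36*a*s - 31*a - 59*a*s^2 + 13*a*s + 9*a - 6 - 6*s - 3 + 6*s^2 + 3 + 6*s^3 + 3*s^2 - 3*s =21*a^3 + a^2*(116*s + 64) + a*(-59*s^2 - 23*s + 1) + 6*s^3 + 9*s^2 - 9*s - 6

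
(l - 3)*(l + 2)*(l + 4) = l^3 + 3*l^2 - 10*l - 24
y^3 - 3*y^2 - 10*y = y*(y - 5)*(y + 2)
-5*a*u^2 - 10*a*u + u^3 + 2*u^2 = u*(-5*a + u)*(u + 2)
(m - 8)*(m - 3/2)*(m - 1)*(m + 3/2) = m^4 - 9*m^3 + 23*m^2/4 + 81*m/4 - 18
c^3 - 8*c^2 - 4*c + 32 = (c - 8)*(c - 2)*(c + 2)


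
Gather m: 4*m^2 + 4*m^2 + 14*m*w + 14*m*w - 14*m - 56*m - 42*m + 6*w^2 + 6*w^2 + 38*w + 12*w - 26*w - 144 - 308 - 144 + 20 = 8*m^2 + m*(28*w - 112) + 12*w^2 + 24*w - 576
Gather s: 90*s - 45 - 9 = 90*s - 54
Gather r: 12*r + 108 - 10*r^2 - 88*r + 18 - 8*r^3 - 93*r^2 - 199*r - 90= -8*r^3 - 103*r^2 - 275*r + 36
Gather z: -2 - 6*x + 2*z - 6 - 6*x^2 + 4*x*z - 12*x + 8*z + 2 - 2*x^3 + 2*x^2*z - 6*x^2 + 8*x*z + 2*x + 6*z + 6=-2*x^3 - 12*x^2 - 16*x + z*(2*x^2 + 12*x + 16)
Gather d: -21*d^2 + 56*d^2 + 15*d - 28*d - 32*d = 35*d^2 - 45*d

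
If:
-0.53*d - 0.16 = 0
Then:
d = -0.30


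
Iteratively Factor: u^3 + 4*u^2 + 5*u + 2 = (u + 1)*(u^2 + 3*u + 2) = (u + 1)^2*(u + 2)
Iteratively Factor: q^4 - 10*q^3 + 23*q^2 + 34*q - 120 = (q + 2)*(q^3 - 12*q^2 + 47*q - 60) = (q - 5)*(q + 2)*(q^2 - 7*q + 12) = (q - 5)*(q - 3)*(q + 2)*(q - 4)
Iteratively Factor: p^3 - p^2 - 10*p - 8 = (p - 4)*(p^2 + 3*p + 2) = (p - 4)*(p + 2)*(p + 1)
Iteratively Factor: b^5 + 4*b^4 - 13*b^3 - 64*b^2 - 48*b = (b - 4)*(b^4 + 8*b^3 + 19*b^2 + 12*b) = (b - 4)*(b + 4)*(b^3 + 4*b^2 + 3*b) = b*(b - 4)*(b + 4)*(b^2 + 4*b + 3) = b*(b - 4)*(b + 3)*(b + 4)*(b + 1)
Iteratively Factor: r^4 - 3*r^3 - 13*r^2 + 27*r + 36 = (r - 3)*(r^3 - 13*r - 12) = (r - 3)*(r + 1)*(r^2 - r - 12) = (r - 4)*(r - 3)*(r + 1)*(r + 3)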